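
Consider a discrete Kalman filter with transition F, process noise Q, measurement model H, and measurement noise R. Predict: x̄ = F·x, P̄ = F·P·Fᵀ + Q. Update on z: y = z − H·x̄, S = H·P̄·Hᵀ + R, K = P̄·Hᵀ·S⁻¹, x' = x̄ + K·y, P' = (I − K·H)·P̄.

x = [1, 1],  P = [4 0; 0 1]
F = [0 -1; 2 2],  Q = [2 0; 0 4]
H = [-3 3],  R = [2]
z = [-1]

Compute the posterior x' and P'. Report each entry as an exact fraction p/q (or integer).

x̄ = F·x = [-1, 4]
P̄ = F·P·Fᵀ + Q = [3 -2; -2 24]
y = z − H·x̄ = [-16]
S = H·P̄·Hᵀ + R = [281]
K = P̄·Hᵀ·S⁻¹ = [-15/281; 78/281]
x' = x̄ + K·y = [-41/281, -124/281]
P' = (I − K·H)·P̄ = [618/281 608/281; 608/281 660/281]

x' = [-41/281, -124/281]
P' = [618/281 608/281; 608/281 660/281]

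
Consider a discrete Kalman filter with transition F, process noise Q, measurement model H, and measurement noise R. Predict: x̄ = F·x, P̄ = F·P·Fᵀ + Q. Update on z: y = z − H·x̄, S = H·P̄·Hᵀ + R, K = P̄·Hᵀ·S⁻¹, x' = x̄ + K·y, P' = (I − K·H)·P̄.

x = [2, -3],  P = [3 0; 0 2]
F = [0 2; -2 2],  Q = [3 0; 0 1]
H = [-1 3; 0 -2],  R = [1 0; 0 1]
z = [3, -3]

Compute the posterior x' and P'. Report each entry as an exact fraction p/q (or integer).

x' = [299/905, 1083/905]
P' = [2182/905 509/905; 509/905 188/905]

x̄ = F·x = [-6, -10]
P̄ = F·P·Fᵀ + Q = [11 8; 8 21]
y = z − H·x̄ = [27, -23]
S = H·P̄·Hᵀ + R = [153 -110; -110 85]
K = P̄·Hᵀ·S⁻¹ = [-131/181 -1018/905; 11/181 -376/905]
x' = x̄ + K·y = [299/905, 1083/905]
P' = (I − K·H)·P̄ = [2182/905 509/905; 509/905 188/905]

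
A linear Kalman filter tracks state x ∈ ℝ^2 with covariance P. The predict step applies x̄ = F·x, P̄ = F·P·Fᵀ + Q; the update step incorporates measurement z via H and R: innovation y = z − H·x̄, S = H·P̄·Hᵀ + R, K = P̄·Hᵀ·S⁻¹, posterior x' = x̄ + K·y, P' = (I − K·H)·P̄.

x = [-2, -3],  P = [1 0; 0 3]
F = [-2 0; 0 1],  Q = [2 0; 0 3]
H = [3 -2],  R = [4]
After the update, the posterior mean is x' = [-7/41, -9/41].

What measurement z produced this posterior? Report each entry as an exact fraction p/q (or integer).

x̄ = F·x = [4, -3]
P̄ = F·P·Fᵀ + Q = [6 0; 0 6]
S = H·P̄·Hᵀ + R = [82]
K = P̄·Hᵀ·S⁻¹ = [9/41; -6/41]
x' − x̄ = [-171/41, 114/41] = K·y
y = (KᵀK)⁻¹·Kᵀ·(x' − x̄) = [-19]
z = y + H·x̄ = [-19] + [18] = [-1]

z = [-1]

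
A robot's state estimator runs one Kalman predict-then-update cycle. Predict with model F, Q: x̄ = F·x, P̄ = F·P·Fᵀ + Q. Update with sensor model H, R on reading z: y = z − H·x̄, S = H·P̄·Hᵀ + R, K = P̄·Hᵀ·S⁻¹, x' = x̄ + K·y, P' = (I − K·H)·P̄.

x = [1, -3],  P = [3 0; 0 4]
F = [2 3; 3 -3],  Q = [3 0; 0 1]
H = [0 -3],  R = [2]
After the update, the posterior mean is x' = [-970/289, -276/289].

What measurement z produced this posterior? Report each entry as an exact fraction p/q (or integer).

z = [3]

x̄ = F·x = [-7, 12]
P̄ = F·P·Fᵀ + Q = [51 -18; -18 64]
S = H·P̄·Hᵀ + R = [578]
K = P̄·Hᵀ·S⁻¹ = [27/289; -96/289]
x' − x̄ = [1053/289, -3744/289] = K·y
y = (KᵀK)⁻¹·Kᵀ·(x' − x̄) = [39]
z = y + H·x̄ = [39] + [-36] = [3]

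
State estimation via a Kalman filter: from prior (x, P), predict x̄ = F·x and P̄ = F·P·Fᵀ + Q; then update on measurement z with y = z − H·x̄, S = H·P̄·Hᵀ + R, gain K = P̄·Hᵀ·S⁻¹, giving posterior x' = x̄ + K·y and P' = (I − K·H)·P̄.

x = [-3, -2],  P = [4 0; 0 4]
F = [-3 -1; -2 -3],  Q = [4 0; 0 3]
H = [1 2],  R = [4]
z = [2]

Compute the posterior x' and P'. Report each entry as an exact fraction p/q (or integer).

x̄ = F·x = [11, 12]
P̄ = F·P·Fᵀ + Q = [44 36; 36 55]
y = z − H·x̄ = [-33]
S = H·P̄·Hᵀ + R = [412]
K = P̄·Hᵀ·S⁻¹ = [29/103; 73/206]
x' = x̄ + K·y = [176/103, 63/206]
P' = (I − K·H)·P̄ = [1168/103 -526/103; -526/103 336/103]

x' = [176/103, 63/206]
P' = [1168/103 -526/103; -526/103 336/103]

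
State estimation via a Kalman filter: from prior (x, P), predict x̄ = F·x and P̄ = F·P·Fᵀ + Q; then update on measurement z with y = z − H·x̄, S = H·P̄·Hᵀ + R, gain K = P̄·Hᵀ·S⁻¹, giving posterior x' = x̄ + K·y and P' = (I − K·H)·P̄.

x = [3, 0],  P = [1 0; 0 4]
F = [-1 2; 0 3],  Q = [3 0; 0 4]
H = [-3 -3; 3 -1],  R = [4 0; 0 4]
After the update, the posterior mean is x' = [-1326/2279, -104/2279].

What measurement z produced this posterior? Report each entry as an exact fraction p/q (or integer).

z = [2, -1]

x̄ = F·x = [-3, 0]
P̄ = F·P·Fᵀ + Q = [20 24; 24 40]
S = H·P̄·Hᵀ + R = [976 -204; -204 80]
K = P̄·Hᵀ·S⁻¹ = [-201/2279 513/2279; -552/2279 -496/2279]
x' − x̄ = [5511/2279, -104/2279] = K·y
y = (KᵀK)⁻¹·Kᵀ·(x' − x̄) = [-7, 8]
z = y + H·x̄ = [-7, 8] + [9, -9] = [2, -1]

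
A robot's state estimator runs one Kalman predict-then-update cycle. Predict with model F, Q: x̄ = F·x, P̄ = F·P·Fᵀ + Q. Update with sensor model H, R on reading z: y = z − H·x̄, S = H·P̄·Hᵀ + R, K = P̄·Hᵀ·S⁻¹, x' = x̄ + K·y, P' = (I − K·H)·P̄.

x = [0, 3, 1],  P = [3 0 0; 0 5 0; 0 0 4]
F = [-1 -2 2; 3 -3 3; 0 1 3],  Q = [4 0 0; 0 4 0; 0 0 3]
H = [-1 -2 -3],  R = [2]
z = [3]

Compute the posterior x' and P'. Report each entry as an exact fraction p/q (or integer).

x̄ = F·x = [-4, -6, 6]
P̄ = F·P·Fᵀ + Q = [43 45 14; 45 112 21; 14 21 44]
y = z − H·x̄ = [5]
S = H·P̄·Hᵀ + R = [1405]
K = P̄·Hᵀ·S⁻¹ = [-35/281; -332/1405; -188/1405]
x' = x̄ + K·y = [-1299/281, -2018/281, 1498/281]
P' = (I − K·H)·P̄ = [5958/281 1025/281 -2646/281; 1025/281 47136/1405 -32911/1405; -2646/281 -32911/1405 26476/1405]

x' = [-1299/281, -2018/281, 1498/281]
P' = [5958/281 1025/281 -2646/281; 1025/281 47136/1405 -32911/1405; -2646/281 -32911/1405 26476/1405]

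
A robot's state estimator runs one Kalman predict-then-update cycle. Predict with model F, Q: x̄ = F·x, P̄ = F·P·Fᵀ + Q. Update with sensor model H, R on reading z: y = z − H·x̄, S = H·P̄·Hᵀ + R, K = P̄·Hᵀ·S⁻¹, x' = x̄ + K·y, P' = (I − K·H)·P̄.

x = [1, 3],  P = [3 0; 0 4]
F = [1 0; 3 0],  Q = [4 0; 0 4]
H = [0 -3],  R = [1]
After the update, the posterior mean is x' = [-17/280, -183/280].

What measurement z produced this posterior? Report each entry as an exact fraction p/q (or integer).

x̄ = F·x = [1, 3]
P̄ = F·P·Fᵀ + Q = [7 9; 9 31]
S = H·P̄·Hᵀ + R = [280]
K = P̄·Hᵀ·S⁻¹ = [-27/280; -93/280]
x' − x̄ = [-297/280, -1023/280] = K·y
y = (KᵀK)⁻¹·Kᵀ·(x' − x̄) = [11]
z = y + H·x̄ = [11] + [-9] = [2]

z = [2]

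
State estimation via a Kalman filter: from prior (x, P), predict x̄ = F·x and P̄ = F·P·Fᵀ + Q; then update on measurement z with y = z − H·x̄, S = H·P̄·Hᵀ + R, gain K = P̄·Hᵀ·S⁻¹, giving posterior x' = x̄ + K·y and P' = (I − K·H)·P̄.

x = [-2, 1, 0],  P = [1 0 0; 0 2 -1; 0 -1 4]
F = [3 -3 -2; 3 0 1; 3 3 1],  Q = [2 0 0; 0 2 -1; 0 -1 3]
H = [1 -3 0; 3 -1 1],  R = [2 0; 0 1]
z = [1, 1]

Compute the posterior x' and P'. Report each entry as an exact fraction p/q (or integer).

x̄ = F·x = [-9, -6, -3]
P̄ = F·P·Fᵀ + Q = [33 4 -8; 4 15 9; -8 9 28]
y = z − H·x̄ = [-8, 25]
S = H·P̄·Hᵀ + R = [146 69; 69 251]
K = P̄·Hᵀ·S⁻¹ = [-732/31885 11253/31885; -2141/6377 741/6377; -1688/6377 337/6377]
x' = x̄ + K·y = [216/31885, -2609/6377, 2798/6377]
P' = (I − K·H)·P̄ = [88566/31885 6002/6377 -44887/6377; 6002/6377 3428/6377 -13837/6377; -44887/6377 -13837/6377 121161/6377]

x' = [216/31885, -2609/6377, 2798/6377]
P' = [88566/31885 6002/6377 -44887/6377; 6002/6377 3428/6377 -13837/6377; -44887/6377 -13837/6377 121161/6377]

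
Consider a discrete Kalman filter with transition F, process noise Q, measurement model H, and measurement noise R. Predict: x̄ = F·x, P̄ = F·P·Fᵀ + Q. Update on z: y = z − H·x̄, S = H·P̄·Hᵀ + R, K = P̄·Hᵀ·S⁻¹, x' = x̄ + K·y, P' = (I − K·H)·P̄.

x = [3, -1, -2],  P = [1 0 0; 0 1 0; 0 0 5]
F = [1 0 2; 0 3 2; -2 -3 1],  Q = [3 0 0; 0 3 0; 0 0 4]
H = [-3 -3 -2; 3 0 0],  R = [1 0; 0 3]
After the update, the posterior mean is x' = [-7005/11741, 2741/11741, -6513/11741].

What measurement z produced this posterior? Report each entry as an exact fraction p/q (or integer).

z = [2, -3]

x̄ = F·x = [-1, -7, -5]
P̄ = F·P·Fᵀ + Q = [24 20 8; 20 32 1; 8 1 22]
S = H·P̄·Hᵀ + R = [1061 -444; -444 219]
K = P̄·Hᵀ·S⁻¹ = [-148/11741 3560/11741; -2654/11741 -2164/11741; -1631/11741 -2020/11741]
x' − x̄ = [4736/11741, 84928/11741, 52192/11741] = K·y
y = (KᵀK)⁻¹·Kᵀ·(x' − x̄) = [-32, 0]
z = y + H·x̄ = [-32, 0] + [34, -3] = [2, -3]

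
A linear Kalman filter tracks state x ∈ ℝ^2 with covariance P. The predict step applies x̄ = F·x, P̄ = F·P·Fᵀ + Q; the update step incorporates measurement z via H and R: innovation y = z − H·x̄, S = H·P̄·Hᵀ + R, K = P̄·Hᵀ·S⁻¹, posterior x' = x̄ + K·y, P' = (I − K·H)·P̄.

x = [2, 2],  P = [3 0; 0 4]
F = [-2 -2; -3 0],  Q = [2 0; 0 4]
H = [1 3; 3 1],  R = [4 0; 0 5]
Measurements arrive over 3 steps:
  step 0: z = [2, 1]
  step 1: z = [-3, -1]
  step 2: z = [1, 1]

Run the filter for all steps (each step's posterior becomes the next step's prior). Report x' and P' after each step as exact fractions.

step 0: x̄ = F·x = [-8, -6]
step 0: P̄ = F·P·Fᵀ + Q = [30 18; 18 31]
step 0: y = z − H·x̄ = [28, 31]
step 0: S = H·P̄·Hᵀ + R = [421 363; 363 414]
step 0: K = P̄·Hᵀ·S⁻¹ = [-164/1575 1664/4725; 719/2025 -644/6075]
step 0: x' = x̄ + K·y = [8/4725, 3982/6075]
step 0: P' = (I − K·H)·P̄ = [374/525 -254/675; -254/675 3638/6075]
step 1: x̄ = F·x = [-55892/42525, -8/1575]
step 1: P̄ = F·P·Fᵀ + Q = [180074/42525 3176/1575; 3176/1575 1822/175]
step 1: y = z − H·x̄ = [-14207/8505, 41789/14175]
step 1: S = H·P̄·Hᵀ + R = [193976/1701 181732/2835; 181732/2835 310061/4725]
step 1: K = P̄·Hᵀ·S⁻¹ = [-70547/885684 200693/664263; 7985957/23913468 -1351907/17935101]
step 1: x' = x̄ + K·y = [-772085/2657052, -56326429/71740404]
step 1: P' = (I − K·H)·P̄ = [89501/147614 -409597/1328526; -409597/1328526 19658287/35870202]
step 2: x̄ = F·x = [38586362/17935101, 772085/885684]
step 2: P̄ = F·P·Fᵀ + Q = [74447786/17935101 395912/221421; 395912/221421 1395965/147614]
step 2: y = z − H·x̄ = [-270221699/71740404, -151278275/23913468]
step 2: S = H·P̄·Hᵀ + R = [3730178299/35870202 701907547/11956734; 701907547/11956734 249273013/3985578]
step 2: K = P̄·Hᵀ·S⁻¹ = [-87279604/1107930449 3676108032/12187234939; 1104565321/3323791347 -8220693908/109685114451]
step 2: x' = x̄ + K·y = [6581112407/12187234939, 10324221982/109685114451]
step 2: P' = (I − K·H)·P̄ = [7372740382/12187234939 -3737680986/12187234939; -3737680986/12187234939 59813917082/109685114451]

step 0: x' = [8/4725, 3982/6075], P' = [374/525 -254/675; -254/675 3638/6075]
step 1: x' = [-772085/2657052, -56326429/71740404], P' = [89501/147614 -409597/1328526; -409597/1328526 19658287/35870202]
step 2: x' = [6581112407/12187234939, 10324221982/109685114451], P' = [7372740382/12187234939 -3737680986/12187234939; -3737680986/12187234939 59813917082/109685114451]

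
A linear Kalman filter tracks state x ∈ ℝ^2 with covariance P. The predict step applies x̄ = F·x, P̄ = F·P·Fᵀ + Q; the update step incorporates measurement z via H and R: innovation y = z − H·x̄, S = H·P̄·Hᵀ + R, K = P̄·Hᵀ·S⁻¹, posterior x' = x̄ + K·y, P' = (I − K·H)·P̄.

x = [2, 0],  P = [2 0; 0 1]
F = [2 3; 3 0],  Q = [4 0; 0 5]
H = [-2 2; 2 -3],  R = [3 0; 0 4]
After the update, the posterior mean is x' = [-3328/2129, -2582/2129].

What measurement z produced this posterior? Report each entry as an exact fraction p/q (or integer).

x̄ = F·x = [4, 6]
P̄ = F·P·Fᵀ + Q = [21 12; 12 23]
S = H·P̄·Hᵀ + R = [83 -102; -102 151]
K = P̄·Hᵀ·S⁻¹ = [-2106/2129 -1338/2129; -1268/2129 -1491/2129]
x' − x̄ = [-11844/2129, -15356/2129] = K·y
y = (KᵀK)⁻¹·Kᵀ·(x' − x̄) = [-2, 12]
z = y + H·x̄ = [-2, 12] + [4, -10] = [2, 2]

z = [2, 2]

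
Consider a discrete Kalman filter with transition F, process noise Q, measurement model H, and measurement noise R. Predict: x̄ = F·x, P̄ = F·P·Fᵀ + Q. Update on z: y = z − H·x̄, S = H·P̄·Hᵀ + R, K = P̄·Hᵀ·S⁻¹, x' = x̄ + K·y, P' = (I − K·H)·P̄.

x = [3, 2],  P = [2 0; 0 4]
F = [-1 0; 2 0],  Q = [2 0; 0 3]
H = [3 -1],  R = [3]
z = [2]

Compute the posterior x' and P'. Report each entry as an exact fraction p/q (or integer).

x̄ = F·x = [-3, 6]
P̄ = F·P·Fᵀ + Q = [4 -4; -4 11]
y = z − H·x̄ = [17]
S = H·P̄·Hᵀ + R = [74]
K = P̄·Hᵀ·S⁻¹ = [8/37; -23/74]
x' = x̄ + K·y = [25/37, 53/74]
P' = (I − K·H)·P̄ = [20/37 36/37; 36/37 285/74]

x' = [25/37, 53/74]
P' = [20/37 36/37; 36/37 285/74]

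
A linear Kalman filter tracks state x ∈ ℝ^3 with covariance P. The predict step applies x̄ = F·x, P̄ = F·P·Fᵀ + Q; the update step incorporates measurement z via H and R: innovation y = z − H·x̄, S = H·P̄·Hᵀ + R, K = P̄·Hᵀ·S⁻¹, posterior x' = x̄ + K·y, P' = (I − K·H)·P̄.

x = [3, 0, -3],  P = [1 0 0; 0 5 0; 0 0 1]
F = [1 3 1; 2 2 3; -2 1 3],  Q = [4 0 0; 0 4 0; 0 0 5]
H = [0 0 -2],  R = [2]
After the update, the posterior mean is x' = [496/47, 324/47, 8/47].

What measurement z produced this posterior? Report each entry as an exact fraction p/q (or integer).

x̄ = F·x = [0, -3, -15]
P̄ = F·P·Fᵀ + Q = [51 35 16; 35 37 15; 16 15 23]
S = H·P̄·Hᵀ + R = [94]
K = P̄·Hᵀ·S⁻¹ = [-16/47; -15/47; -23/47]
x' − x̄ = [496/47, 465/47, 713/47] = K·y
y = (KᵀK)⁻¹·Kᵀ·(x' − x̄) = [-31]
z = y + H·x̄ = [-31] + [30] = [-1]

z = [-1]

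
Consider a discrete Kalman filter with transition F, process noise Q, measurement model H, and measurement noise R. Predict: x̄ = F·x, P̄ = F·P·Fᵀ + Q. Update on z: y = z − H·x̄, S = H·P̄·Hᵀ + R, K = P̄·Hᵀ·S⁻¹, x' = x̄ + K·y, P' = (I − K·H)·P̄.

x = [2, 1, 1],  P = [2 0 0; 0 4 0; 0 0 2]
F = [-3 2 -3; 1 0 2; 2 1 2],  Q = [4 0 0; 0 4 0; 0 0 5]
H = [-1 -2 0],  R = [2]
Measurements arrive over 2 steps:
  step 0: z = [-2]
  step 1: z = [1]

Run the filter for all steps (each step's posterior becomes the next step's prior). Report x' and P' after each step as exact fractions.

step 0: x̄ = F·x = [-7, 4, 7]
step 0: P̄ = F·P·Fᵀ + Q = [56 -18 -16; -18 14 12; -16 12 25]
step 0: y = z − H·x̄ = [-1]
step 0: S = H·P̄·Hᵀ + R = [42]
step 0: K = P̄·Hᵀ·S⁻¹ = [-10/21; -5/21; -4/21]
step 0: x' = x̄ + K·y = [-137/21, 89/21, 151/21]
step 0: P' = (I − K·H)·P̄ = [976/21 -478/21 -416/21; -478/21 244/21 212/21; -416/21 212/21 493/21]
step 1: x̄ = F·x = [136/21, 55/7, 39/7]
step 1: P̄ = F·P·Fᵀ + Q = [9985/21 -750/7 -1200/7; -750/7 456/7 458/7; -1200/7 458/7 611/7]
step 1: y = z − H·x̄ = [487/21]
step 1: S = H·P̄·Hᵀ + R = [6499/21]
step 1: K = P̄·Hᵀ·S⁻¹ = [-5485/6499; -486/6499; 852/6499]
step 1: x' = x̄ + K·y = [-85111/6499, 39793/6499, 55967/6499]
step 1: P' = (I − K·H)·P̄ = [1657490/6499 -823260/6499 -891580/6499; -823260/6499 412116/6499 444938/6499; -891580/6499 444938/6499 532703/6499]

step 0: x' = [-137/21, 89/21, 151/21], P' = [976/21 -478/21 -416/21; -478/21 244/21 212/21; -416/21 212/21 493/21]
step 1: x' = [-85111/6499, 39793/6499, 55967/6499], P' = [1657490/6499 -823260/6499 -891580/6499; -823260/6499 412116/6499 444938/6499; -891580/6499 444938/6499 532703/6499]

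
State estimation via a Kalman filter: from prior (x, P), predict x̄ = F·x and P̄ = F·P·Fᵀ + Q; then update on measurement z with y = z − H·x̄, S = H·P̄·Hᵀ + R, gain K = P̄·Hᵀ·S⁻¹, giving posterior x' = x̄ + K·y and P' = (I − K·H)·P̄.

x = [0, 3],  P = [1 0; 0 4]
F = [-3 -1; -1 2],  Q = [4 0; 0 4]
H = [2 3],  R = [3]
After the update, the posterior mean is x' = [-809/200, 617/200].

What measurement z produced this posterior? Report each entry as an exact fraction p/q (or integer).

x̄ = F·x = [-3, 6]
P̄ = F·P·Fᵀ + Q = [17 -5; -5 21]
S = H·P̄·Hᵀ + R = [200]
K = P̄·Hᵀ·S⁻¹ = [19/200; 53/200]
x' − x̄ = [-209/200, -583/200] = K·y
y = (KᵀK)⁻¹·Kᵀ·(x' − x̄) = [-11]
z = y + H·x̄ = [-11] + [12] = [1]

z = [1]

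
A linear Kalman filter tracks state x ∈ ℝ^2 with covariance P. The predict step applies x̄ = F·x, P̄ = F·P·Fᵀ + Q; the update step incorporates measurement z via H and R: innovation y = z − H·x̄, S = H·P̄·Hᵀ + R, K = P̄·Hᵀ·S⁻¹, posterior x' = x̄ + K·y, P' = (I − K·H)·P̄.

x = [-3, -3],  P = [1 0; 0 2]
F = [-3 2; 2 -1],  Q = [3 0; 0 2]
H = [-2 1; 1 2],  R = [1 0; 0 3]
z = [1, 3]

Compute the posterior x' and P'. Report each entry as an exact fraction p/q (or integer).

x' = [-1/633, 593/633]
P' = [160/633 70/633; 70/633 268/633]

x̄ = F·x = [3, -3]
P̄ = F·P·Fᵀ + Q = [20 -10; -10 8]
y = z − H·x̄ = [10, 6]
S = H·P̄·Hᵀ + R = [129 6; 6 15]
K = P̄·Hᵀ·S⁻¹ = [-250/633 100/633; 128/633 202/633]
x' = x̄ + K·y = [-1/633, 593/633]
P' = (I − K·H)·P̄ = [160/633 70/633; 70/633 268/633]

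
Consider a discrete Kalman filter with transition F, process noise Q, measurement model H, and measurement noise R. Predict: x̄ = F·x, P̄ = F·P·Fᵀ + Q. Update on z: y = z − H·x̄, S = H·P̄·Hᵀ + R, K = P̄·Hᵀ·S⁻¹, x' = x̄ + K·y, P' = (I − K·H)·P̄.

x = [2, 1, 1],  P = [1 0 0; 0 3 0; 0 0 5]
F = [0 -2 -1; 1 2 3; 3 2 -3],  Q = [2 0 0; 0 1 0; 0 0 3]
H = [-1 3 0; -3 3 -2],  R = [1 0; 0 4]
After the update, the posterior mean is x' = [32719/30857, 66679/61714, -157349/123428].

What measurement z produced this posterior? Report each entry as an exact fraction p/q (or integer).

z = [2, 3]

x̄ = F·x = [-3, 7, 5]
P̄ = F·P·Fᵀ + Q = [19 -27 3; -27 59 -30; 3 -30 69]
S = H·P̄·Hᵀ + R = [713 1098; 1098 1864]
K = P̄·Hᵀ·S⁻¹ = [-7072/30857 1782/30857; 7773/30857 1371/61714; 43437/61714 -66867/123428]
x' − x̄ = [125290/30857, -365319/61714, -774489/123428] = K·y
y = (KᵀK)⁻¹·Kᵀ·(x' − x̄) = [-22, -17]
z = y + H·x̄ = [-22, -17] + [24, 20] = [2, 3]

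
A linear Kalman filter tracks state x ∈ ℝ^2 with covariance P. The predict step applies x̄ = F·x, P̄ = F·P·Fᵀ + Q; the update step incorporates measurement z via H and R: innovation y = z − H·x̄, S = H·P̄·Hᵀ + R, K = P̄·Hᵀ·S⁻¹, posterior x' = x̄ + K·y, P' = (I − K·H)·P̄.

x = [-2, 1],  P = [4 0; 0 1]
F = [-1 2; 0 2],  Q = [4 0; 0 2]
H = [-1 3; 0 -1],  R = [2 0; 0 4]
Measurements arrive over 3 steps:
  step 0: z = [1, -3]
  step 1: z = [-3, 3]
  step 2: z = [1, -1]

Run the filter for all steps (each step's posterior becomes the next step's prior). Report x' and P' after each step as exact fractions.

step 0: x̄ = F·x = [4, 2]
step 0: P̄ = F·P·Fᵀ + Q = [12 4; 4 6]
step 0: y = z − H·x̄ = [-1, -1]
step 0: S = H·P̄·Hᵀ + R = [44 -14; -14 10]
step 0: K = P̄·Hᵀ·S⁻¹ = [-14/61 -44/61; 14/61 -17/61]
step 0: x' = x̄ + K·y = [302/61, 125/61]
step 0: P' = (I − K·H)·P̄ = [556/61 176/61; 176/61 68/61]
step 1: x̄ = F·x = [-52/61, 250/61]
step 1: P̄ = F·P·Fᵀ + Q = [368/61 -80/61; -80/61 394/61]
step 1: y = z − H·x̄ = [-985/61, 433/61]
step 1: S = H·P̄·Hᵀ + R = [4516/61 -1262/61; -1262/61 638/61]
step 1: K = P̄·Hᵀ·S⁻¹ = [-1176/5281 -1664/5281; 1262/5281 -765/5281]
step 1: x' = x̄ + K·y = [2676/5281, -4165/5281]
step 1: P' = (I − K·H)·P̄ = [22320/5281 6656/5281; 6656/5281 3060/5281]
step 2: x̄ = F·x = [-11006/5281, -8330/5281]
step 2: P̄ = F·P·Fᵀ + Q = [29060/5281 -1072/5281; -1072/5281 22802/5281]
step 2: y = z − H·x̄ = [19265/5281, -13611/5281]
step 2: S = H·P̄·Hᵀ + R = [251272/5281 -69478/5281; -69478/5281 43926/5281]
step 2: K = P̄·Hᵀ·S⁻¹ = [-63590/293987 -93406/293987; 69478/293987 -42715/293987]
step 2: x' = x̄ + K·y = [-603926/293987, -100175/293987]
step 2: P' = (I − K·H)·P̄ = [1248052/293987 373624/293987; 373624/293987 170860/293987]

step 0: x' = [302/61, 125/61], P' = [556/61 176/61; 176/61 68/61]
step 1: x' = [2676/5281, -4165/5281], P' = [22320/5281 6656/5281; 6656/5281 3060/5281]
step 2: x' = [-603926/293987, -100175/293987], P' = [1248052/293987 373624/293987; 373624/293987 170860/293987]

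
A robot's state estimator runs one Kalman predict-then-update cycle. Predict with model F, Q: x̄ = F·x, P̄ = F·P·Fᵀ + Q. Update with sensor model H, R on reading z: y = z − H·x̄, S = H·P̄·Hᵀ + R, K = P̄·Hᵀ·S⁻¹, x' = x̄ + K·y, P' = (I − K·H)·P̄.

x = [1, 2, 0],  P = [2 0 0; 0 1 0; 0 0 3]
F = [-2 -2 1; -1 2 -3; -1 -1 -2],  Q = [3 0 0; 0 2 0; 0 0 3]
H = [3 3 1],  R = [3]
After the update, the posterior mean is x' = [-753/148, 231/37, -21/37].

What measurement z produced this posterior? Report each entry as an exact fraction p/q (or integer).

z = [3]

x̄ = F·x = [-6, 3, -3]
P̄ = F·P·Fᵀ + Q = [18 -9 0; -9 35 18; 0 18 18]
S = H·P̄·Hᵀ + R = [444]
K = P̄·Hᵀ·S⁻¹ = [9/148; 8/37; 6/37]
x' − x̄ = [135/148, 120/37, 90/37] = K·y
y = (KᵀK)⁻¹·Kᵀ·(x' − x̄) = [15]
z = y + H·x̄ = [15] + [-12] = [3]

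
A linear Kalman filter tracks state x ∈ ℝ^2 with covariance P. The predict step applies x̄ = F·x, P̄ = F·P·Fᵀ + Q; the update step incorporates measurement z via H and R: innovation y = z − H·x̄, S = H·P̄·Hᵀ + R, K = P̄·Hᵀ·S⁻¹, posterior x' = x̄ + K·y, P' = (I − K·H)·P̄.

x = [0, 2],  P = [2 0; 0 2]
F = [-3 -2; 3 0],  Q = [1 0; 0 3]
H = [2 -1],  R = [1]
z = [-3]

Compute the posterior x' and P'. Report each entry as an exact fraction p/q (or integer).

x̄ = F·x = [-4, 0]
P̄ = F·P·Fᵀ + Q = [27 -18; -18 21]
y = z − H·x̄ = [5]
S = H·P̄·Hᵀ + R = [202]
K = P̄·Hᵀ·S⁻¹ = [36/101; -57/202]
x' = x̄ + K·y = [-224/101, -285/202]
P' = (I − K·H)·P̄ = [135/101 234/101; 234/101 993/202]

x' = [-224/101, -285/202]
P' = [135/101 234/101; 234/101 993/202]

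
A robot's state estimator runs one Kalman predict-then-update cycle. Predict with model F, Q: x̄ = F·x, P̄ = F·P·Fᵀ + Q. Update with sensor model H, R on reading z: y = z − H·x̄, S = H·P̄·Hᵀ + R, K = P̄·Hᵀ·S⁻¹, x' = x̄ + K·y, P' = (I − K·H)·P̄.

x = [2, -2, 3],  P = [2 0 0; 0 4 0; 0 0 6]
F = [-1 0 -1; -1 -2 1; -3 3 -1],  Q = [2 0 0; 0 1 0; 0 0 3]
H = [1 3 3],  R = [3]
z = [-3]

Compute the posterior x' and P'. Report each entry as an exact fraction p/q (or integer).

x' = [-1017/421, 2073/421, -2187/421]
P' = [3054/421 -1650/421 666/421; -1650/421 10524/421 -9975/421; 666/421 -9975/421 9882/421]

x̄ = F·x = [-5, 5, -15]
P̄ = F·P·Fᵀ + Q = [10 -4 12; -4 25 -24; 12 -24 63]
y = z − H·x̄ = [32]
S = H·P̄·Hᵀ + R = [421]
K = P̄·Hᵀ·S⁻¹ = [34/421; -1/421; 129/421]
x' = x̄ + K·y = [-1017/421, 2073/421, -2187/421]
P' = (I − K·H)·P̄ = [3054/421 -1650/421 666/421; -1650/421 10524/421 -9975/421; 666/421 -9975/421 9882/421]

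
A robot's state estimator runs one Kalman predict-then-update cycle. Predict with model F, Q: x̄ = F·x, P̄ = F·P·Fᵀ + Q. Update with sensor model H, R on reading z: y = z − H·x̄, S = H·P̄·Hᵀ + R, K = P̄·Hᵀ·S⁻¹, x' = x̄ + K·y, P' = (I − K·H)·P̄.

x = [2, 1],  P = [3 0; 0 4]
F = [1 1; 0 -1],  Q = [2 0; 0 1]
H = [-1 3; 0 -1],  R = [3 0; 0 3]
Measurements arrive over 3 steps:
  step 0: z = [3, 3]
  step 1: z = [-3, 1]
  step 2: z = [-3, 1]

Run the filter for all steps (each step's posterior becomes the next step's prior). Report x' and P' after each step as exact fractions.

step 0: x̄ = F·x = [3, -1]
step 0: P̄ = F·P·Fᵀ + Q = [9 -4; -4 5]
step 0: y = z − H·x̄ = [9, 2]
step 0: S = H·P̄·Hᵀ + R = [81 -19; -19 8]
step 0: K = P̄·Hᵀ·S⁻¹ = [-92/287 -75/287; 57/287 -44/287]
step 0: x' = x̄ + K·y = [-117/287, 138/287]
step 0: P' = (I − K·H)·P̄ = [951/287 225/287; 225/287 132/287]
step 1: x̄ = F·x = [3/41, -138/287]
step 1: P̄ = F·P·Fᵀ + Q = [301/41 -51/41; -51/41 419/287]
step 1: y = z − H·x̄ = [-426/287, 149/287]
step 1: S = H·P̄·Hᵀ + R = [8881/287 -1614/287; -1614/287 1280/287]
step 1: K = P̄·Hᵀ·S⁻¹ = [-6083/15266 -6825/30532; 2421/15266 -3889/30532]
step 1: x' = x̄ + K·y = [16749/30532, -23887/30532]
step 1: P' = (I − K·H)·P̄ = [97923/30532 20475/30532; 20475/30532 11667/30532]
step 2: x̄ = F·x = [-3569/15266, 23887/30532]
step 2: P̄ = F·P·Fᵀ + Q = [52901/7633 -16071/15266; -16071/15266 42199/30532]
step 2: y = z − H·x̄ = [-170395/30532, 54419/30532]
step 2: S = H·P̄·Hᵀ + R = [875843/30532 -158739/30532; -158739/30532 133795/30532]
step 2: K = P̄·Hᵀ·S⁻¹ = [-295679/753188 -169863/753188; 476217/3012752 -385223/3012752]
step 2: x' = x̄ + K·y = [585651/376594, -493627/1506376]
step 2: P' = (I − K·H)·P̄ = [603951/188297 509589/753188; 509589/753188 1155669/3012752]

step 0: x' = [-117/287, 138/287], P' = [951/287 225/287; 225/287 132/287]
step 1: x' = [16749/30532, -23887/30532], P' = [97923/30532 20475/30532; 20475/30532 11667/30532]
step 2: x' = [585651/376594, -493627/1506376], P' = [603951/188297 509589/753188; 509589/753188 1155669/3012752]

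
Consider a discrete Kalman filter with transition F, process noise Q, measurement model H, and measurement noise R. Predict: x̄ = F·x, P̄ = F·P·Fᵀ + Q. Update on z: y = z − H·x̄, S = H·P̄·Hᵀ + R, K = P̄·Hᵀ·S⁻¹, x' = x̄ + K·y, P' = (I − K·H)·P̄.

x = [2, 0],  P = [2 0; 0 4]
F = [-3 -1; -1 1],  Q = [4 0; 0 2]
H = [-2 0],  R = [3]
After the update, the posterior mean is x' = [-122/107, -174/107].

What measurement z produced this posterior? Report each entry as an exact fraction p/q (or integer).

x̄ = F·x = [-6, -2]
P̄ = F·P·Fᵀ + Q = [26 2; 2 8]
S = H·P̄·Hᵀ + R = [107]
K = P̄·Hᵀ·S⁻¹ = [-52/107; -4/107]
x' − x̄ = [520/107, 40/107] = K·y
y = (KᵀK)⁻¹·Kᵀ·(x' − x̄) = [-10]
z = y + H·x̄ = [-10] + [12] = [2]

z = [2]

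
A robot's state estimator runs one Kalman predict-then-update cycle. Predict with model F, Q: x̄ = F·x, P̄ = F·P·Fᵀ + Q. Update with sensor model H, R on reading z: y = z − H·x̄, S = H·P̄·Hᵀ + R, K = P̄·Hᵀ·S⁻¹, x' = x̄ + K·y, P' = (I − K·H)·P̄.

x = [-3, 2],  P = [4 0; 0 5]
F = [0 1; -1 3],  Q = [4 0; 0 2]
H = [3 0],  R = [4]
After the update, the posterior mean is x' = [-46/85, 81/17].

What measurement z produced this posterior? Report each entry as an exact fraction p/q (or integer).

z = [-2]

x̄ = F·x = [2, 9]
P̄ = F·P·Fᵀ + Q = [9 15; 15 51]
S = H·P̄·Hᵀ + R = [85]
K = P̄·Hᵀ·S⁻¹ = [27/85; 9/17]
x' − x̄ = [-216/85, -72/17] = K·y
y = (KᵀK)⁻¹·Kᵀ·(x' − x̄) = [-8]
z = y + H·x̄ = [-8] + [6] = [-2]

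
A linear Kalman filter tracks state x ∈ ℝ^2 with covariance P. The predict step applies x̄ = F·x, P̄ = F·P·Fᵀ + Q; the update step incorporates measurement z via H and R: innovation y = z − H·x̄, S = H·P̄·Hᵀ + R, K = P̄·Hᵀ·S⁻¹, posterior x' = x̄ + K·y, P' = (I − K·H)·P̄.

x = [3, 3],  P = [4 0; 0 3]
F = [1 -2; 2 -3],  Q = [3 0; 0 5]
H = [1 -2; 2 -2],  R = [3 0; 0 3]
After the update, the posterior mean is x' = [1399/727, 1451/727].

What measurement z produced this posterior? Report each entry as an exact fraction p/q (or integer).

z = [-3, 1]

x̄ = F·x = [-3, -3]
P̄ = F·P·Fᵀ + Q = [19 26; 26 48]
S = H·P̄·Hᵀ + R = [110 74; 74 63]
K = P̄·Hᵀ·S⁻¹ = [-1043/1454 451/727; -577/727 170/727]
x' − x̄ = [3580/727, 3632/727] = K·y
y = (KᵀK)⁻¹·Kᵀ·(x' − x̄) = [-6, 1]
z = y + H·x̄ = [-6, 1] + [3, 0] = [-3, 1]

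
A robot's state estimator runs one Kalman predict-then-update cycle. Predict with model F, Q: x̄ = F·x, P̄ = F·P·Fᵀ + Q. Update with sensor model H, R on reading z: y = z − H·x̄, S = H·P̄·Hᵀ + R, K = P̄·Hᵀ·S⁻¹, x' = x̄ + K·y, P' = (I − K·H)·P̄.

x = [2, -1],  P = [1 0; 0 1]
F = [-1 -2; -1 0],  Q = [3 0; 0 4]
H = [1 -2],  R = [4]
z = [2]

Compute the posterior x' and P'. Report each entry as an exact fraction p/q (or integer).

x̄ = F·x = [0, -2]
P̄ = F·P·Fᵀ + Q = [8 1; 1 5]
y = z − H·x̄ = [-2]
S = H·P̄·Hᵀ + R = [28]
K = P̄·Hᵀ·S⁻¹ = [3/14; -9/28]
x' = x̄ + K·y = [-3/7, -19/14]
P' = (I − K·H)·P̄ = [47/7 41/14; 41/14 59/28]

x' = [-3/7, -19/14]
P' = [47/7 41/14; 41/14 59/28]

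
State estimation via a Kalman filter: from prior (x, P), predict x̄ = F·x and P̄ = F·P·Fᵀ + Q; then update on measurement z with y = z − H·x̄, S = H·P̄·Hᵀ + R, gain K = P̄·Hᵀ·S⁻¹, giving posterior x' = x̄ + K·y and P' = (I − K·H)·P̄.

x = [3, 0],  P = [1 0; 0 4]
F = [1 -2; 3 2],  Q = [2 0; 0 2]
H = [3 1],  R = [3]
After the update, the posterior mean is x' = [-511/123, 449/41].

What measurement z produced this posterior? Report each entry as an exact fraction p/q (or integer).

x̄ = F·x = [3, 9]
P̄ = F·P·Fᵀ + Q = [19 -13; -13 27]
S = H·P̄·Hᵀ + R = [123]
K = P̄·Hᵀ·S⁻¹ = [44/123; -4/41]
x' − x̄ = [-880/123, 80/41] = K·y
y = (KᵀK)⁻¹·Kᵀ·(x' − x̄) = [-20]
z = y + H·x̄ = [-20] + [18] = [-2]

z = [-2]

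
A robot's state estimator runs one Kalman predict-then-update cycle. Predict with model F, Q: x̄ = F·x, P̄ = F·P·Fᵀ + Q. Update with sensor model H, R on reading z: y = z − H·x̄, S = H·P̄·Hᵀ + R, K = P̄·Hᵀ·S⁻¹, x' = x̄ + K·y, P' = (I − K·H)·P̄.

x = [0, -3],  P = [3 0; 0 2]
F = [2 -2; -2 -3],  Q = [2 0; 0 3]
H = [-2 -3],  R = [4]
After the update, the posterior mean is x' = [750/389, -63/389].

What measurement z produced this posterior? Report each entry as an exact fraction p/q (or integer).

z = [-3]

x̄ = F·x = [6, 9]
P̄ = F·P·Fᵀ + Q = [22 0; 0 33]
S = H·P̄·Hᵀ + R = [389]
K = P̄·Hᵀ·S⁻¹ = [-44/389; -99/389]
x' − x̄ = [-1584/389, -3564/389] = K·y
y = (KᵀK)⁻¹·Kᵀ·(x' − x̄) = [36]
z = y + H·x̄ = [36] + [-39] = [-3]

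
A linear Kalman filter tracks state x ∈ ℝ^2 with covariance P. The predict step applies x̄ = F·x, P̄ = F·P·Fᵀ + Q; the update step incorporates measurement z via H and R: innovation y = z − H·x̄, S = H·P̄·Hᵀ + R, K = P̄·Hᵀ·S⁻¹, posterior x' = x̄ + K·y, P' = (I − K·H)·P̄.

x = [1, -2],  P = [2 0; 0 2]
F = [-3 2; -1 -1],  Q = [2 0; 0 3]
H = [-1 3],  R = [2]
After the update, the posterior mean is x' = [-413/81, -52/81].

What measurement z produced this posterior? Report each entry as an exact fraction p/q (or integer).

z = [3]

x̄ = F·x = [-7, 1]
P̄ = F·P·Fᵀ + Q = [28 2; 2 7]
S = H·P̄·Hᵀ + R = [81]
K = P̄·Hᵀ·S⁻¹ = [-22/81; 19/81]
x' − x̄ = [154/81, -133/81] = K·y
y = (KᵀK)⁻¹·Kᵀ·(x' − x̄) = [-7]
z = y + H·x̄ = [-7] + [10] = [3]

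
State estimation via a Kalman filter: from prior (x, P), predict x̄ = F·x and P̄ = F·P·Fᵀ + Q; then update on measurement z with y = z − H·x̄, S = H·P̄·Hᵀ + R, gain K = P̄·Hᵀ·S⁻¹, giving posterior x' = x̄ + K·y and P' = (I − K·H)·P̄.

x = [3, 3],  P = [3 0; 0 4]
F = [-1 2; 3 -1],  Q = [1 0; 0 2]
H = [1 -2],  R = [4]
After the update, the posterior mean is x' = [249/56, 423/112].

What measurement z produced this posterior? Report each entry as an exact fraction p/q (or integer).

z = [-3]

x̄ = F·x = [3, 6]
P̄ = F·P·Fᵀ + Q = [20 -17; -17 33]
S = H·P̄·Hᵀ + R = [224]
K = P̄·Hᵀ·S⁻¹ = [27/112; -83/224]
x' − x̄ = [81/56, -249/112] = K·y
y = (KᵀK)⁻¹·Kᵀ·(x' − x̄) = [6]
z = y + H·x̄ = [6] + [-9] = [-3]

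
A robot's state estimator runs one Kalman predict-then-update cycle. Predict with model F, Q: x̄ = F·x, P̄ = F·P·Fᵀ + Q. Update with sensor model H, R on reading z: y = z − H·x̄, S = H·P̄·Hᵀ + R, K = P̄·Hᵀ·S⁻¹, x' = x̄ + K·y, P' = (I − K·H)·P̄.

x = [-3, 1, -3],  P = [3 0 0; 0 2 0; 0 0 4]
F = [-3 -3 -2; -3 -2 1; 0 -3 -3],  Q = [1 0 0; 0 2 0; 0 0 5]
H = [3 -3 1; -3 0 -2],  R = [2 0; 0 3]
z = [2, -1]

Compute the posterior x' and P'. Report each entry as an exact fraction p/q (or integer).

x' = [643899/286657, 183796/286657, -806989/286657]
P' = [841709/286657 483022/286657 -1143291/286657; 483022/286657 358919/286657 -594519/286657; -1143291/286657 -594519/286657 1749486/286657]

x̄ = F·x = [12, 4, 6]
P̄ = F·P·Fᵀ + Q = [62 31 42; 31 41 0; 42 0 59]
y = z − H·x̄ = [-28, 47]
S = H·P̄·Hᵀ + R = [682 -775; -775 1301]
K = P̄·Hᵀ·S⁻¹ = [-33615/286657 -2565/9247; -111105/286657 -2796/9247; 51585/286657 -743/9247]
x' = x̄ + K·y = [643899/286657, 183796/286657, -806989/286657]
P' = (I − K·H)·P̄ = [841709/286657 483022/286657 -1143291/286657; 483022/286657 358919/286657 -594519/286657; -1143291/286657 -594519/286657 1749486/286657]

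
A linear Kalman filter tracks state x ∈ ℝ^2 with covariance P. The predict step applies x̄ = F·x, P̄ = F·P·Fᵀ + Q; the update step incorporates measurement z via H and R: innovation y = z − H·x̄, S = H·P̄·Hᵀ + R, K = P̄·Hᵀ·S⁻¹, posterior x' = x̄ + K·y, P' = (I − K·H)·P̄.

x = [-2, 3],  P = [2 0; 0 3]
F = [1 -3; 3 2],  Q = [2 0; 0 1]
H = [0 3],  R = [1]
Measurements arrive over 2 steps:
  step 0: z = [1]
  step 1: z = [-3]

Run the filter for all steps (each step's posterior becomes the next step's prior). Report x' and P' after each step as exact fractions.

step 0: x' = [-779/70, 93/280], P' = [923/35 -3/70; -3/70 31/280]
step 1: x' = [-988661/600724, -304803/300362], P' = [2168511/600724 11025/300362; 11025/300362 16679/150181]

step 0: x̄ = F·x = [-11, 0]
step 0: P̄ = F·P·Fᵀ + Q = [31 -12; -12 31]
step 0: y = z − H·x̄ = [1]
step 0: S = H·P̄·Hᵀ + R = [280]
step 0: K = P̄·Hᵀ·S⁻¹ = [-9/70; 93/280]
step 0: x' = x̄ + K·y = [-779/70, 93/280]
step 0: P' = (I − K·H)·P̄ = [923/35 -3/70; -3/70 31/280]
step 1: x̄ = F·x = [-97/8, -4581/140]
step 1: P̄ = F·P·Fᵀ + Q = [237/8 315/4; 315/4 16679/70]
step 1: y = z − H·x̄ = [13323/140]
step 1: S = H·P̄·Hᵀ + R = [150181/70]
step 1: K = P̄·Hᵀ·S⁻¹ = [33075/300362; 50037/150181]
step 1: x' = x̄ + K·y = [-988661/600724, -304803/300362]
step 1: P' = (I − K·H)·P̄ = [2168511/600724 11025/300362; 11025/300362 16679/150181]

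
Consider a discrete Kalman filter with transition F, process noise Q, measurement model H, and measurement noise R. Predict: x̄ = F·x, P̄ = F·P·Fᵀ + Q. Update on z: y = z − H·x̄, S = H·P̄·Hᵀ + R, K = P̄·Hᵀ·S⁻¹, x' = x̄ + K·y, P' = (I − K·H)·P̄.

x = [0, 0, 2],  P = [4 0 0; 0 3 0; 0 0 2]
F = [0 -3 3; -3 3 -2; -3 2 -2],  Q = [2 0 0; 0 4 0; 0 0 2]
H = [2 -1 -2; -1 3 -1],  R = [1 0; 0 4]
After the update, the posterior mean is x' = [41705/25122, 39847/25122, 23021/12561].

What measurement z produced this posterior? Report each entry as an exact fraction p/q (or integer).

x̄ = F·x = [6, -4, -4]
P̄ = F·P·Fᵀ + Q = [47 -39 -30; -39 75 62; -30 62 58]
S = H·P̄·Hᵀ + R = [1140 -786; -786 586]
K = P̄·Hᵀ·S⁻¹ = [3887/25122 -177/8374; -1775/25122 2093/8374; -3820/12561 -579/4187]
x' − x̄ = [-109027/25122, 140335/25122, 73265/12561] = K·y
y = (KᵀK)⁻¹·Kᵀ·(x' − x̄) = [-26, 15]
z = y + H·x̄ = [-26, 15] + [24, -14] = [-2, 1]

z = [-2, 1]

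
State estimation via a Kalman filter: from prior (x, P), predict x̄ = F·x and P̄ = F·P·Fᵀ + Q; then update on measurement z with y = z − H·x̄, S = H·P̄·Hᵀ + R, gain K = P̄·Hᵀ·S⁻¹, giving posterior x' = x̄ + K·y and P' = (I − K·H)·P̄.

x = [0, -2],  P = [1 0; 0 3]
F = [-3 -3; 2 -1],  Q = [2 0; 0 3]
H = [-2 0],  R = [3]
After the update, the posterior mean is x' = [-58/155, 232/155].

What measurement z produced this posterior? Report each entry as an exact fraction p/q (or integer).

x̄ = F·x = [6, 2]
P̄ = F·P·Fᵀ + Q = [38 3; 3 10]
S = H·P̄·Hᵀ + R = [155]
K = P̄·Hᵀ·S⁻¹ = [-76/155; -6/155]
x' − x̄ = [-988/155, -78/155] = K·y
y = (KᵀK)⁻¹·Kᵀ·(x' − x̄) = [13]
z = y + H·x̄ = [13] + [-12] = [1]

z = [1]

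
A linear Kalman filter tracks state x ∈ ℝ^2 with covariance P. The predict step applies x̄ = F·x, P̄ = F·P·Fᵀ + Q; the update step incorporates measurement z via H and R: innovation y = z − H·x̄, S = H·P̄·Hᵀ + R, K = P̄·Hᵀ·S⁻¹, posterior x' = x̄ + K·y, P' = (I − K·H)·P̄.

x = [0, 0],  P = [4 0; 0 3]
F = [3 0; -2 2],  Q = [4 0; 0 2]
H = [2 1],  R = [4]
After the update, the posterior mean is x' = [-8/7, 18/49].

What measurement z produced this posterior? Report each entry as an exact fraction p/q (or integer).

z = [-2]

x̄ = F·x = [0, 0]
P̄ = F·P·Fᵀ + Q = [40 -24; -24 30]
S = H·P̄·Hᵀ + R = [98]
K = P̄·Hᵀ·S⁻¹ = [4/7; -9/49]
x' − x̄ = [-8/7, 18/49] = K·y
y = (KᵀK)⁻¹·Kᵀ·(x' − x̄) = [-2]
z = y + H·x̄ = [-2] + [0] = [-2]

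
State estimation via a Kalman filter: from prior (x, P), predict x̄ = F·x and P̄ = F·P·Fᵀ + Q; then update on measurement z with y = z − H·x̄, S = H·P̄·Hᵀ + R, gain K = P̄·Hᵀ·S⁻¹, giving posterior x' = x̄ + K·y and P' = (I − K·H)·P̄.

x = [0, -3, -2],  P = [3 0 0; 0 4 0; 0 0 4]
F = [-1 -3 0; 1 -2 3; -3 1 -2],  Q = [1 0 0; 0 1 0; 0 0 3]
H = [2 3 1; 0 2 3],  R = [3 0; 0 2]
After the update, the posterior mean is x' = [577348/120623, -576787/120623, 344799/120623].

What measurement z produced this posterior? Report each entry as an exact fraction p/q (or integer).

z = [-2, -1]

x̄ = F·x = [9, 0, 1]
P̄ = F·P·Fᵀ + Q = [40 21 -3; 21 56 -41; -3 -41 50]
S = H·P̄·Hᵀ + R = [711 101; 101 184]
K = P̄·Hᵀ·S⁻¹ = [22427/120623 9323/120623; 32207/120623 -24890/120623; -21404/120623 56327/120623]
x' − x̄ = [-508259/120623, -576787/120623, 224176/120623] = K·y
y = (KᵀK)⁻¹·Kᵀ·(x' − x̄) = [-21, -4]
z = y + H·x̄ = [-21, -4] + [19, 3] = [-2, -1]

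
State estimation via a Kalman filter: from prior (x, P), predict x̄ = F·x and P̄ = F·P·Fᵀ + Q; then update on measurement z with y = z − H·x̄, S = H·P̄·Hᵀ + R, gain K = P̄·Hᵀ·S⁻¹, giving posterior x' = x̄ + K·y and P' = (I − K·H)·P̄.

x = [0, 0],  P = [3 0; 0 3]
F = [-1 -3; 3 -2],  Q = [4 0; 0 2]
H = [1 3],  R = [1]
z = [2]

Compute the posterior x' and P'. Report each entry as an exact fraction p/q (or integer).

x' = [61/229, 132/229]
P' = [11851/458 -1965/229; -1965/229 677/229]

x̄ = F·x = [0, 0]
P̄ = F·P·Fᵀ + Q = [34 9; 9 41]
y = z − H·x̄ = [2]
S = H·P̄·Hᵀ + R = [458]
K = P̄·Hᵀ·S⁻¹ = [61/458; 66/229]
x' = x̄ + K·y = [61/229, 132/229]
P' = (I − K·H)·P̄ = [11851/458 -1965/229; -1965/229 677/229]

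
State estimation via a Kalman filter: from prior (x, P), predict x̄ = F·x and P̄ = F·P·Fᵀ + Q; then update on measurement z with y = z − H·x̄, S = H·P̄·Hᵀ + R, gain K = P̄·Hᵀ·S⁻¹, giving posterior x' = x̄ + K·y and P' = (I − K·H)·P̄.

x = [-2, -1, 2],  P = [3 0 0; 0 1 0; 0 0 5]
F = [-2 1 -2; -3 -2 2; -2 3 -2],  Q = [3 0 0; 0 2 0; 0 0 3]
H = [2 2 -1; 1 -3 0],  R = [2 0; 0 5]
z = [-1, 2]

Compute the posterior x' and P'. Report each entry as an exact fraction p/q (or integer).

x̄ = F·x = [-1, 12, -3]
P̄ = F·P·Fᵀ + Q = [36 -4 35; -4 53 -8; 35 -8 44]
y = z − H·x̄ = [-26, 39]
S = H·P̄·Hᵀ + R = [262 -289; -289 542]
K = P̄·Hᵀ·S⁻¹ = [29590/58483 20957/58483; 10345/58483 -12072/58483; 22471/58483 18348/58483]
x' = x̄ + K·y = [-10500/58483, -37982/58483, -44123/58483]
P' = (I − K·H)·P̄ = [241342/58483 45519/58483 514542/58483; 45519/58483 35293/58483 140934/58483; 514542/58483 140934/58483 1266010/58483]

x' = [-10500/58483, -37982/58483, -44123/58483]
P' = [241342/58483 45519/58483 514542/58483; 45519/58483 35293/58483 140934/58483; 514542/58483 140934/58483 1266010/58483]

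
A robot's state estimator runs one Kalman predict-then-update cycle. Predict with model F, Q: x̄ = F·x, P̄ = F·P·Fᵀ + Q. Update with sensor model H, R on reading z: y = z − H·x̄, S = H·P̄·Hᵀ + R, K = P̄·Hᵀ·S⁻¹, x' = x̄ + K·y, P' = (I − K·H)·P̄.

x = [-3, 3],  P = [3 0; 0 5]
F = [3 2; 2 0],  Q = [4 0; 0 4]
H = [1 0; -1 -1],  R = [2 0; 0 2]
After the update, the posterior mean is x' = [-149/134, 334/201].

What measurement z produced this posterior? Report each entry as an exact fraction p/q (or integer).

x̄ = F·x = [-3, -6]
P̄ = F·P·Fᵀ + Q = [51 18; 18 16]
S = H·P̄·Hᵀ + R = [53 -69; -69 105]
K = P̄·Hᵀ·S⁻¹ = [99/134 -23/134; -38/67 -140/201]
x' − x̄ = [253/134, 1540/201] = K·y
y = (KᵀK)⁻¹·Kᵀ·(x' − x̄) = [0, -11]
z = y + H·x̄ = [0, -11] + [-3, 9] = [-3, -2]

z = [-3, -2]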